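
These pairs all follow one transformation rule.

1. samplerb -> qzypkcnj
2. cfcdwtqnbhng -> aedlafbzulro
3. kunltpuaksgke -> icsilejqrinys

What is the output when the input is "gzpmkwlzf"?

The pattern: take characters alternately from the front and the back (1st, last, 2nd, 2nd-last, ...), then shift every letter 2 places backward in the alphabet (wrapping around).
For "gzpmkwlzf" the result is "edxxnjkui".

edxxnjkui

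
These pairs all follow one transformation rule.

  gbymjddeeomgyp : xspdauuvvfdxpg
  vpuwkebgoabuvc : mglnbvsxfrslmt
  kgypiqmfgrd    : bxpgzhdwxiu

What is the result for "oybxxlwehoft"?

fpsoocnvyfwk

Looking at the pairs, the operation is to shift every letter 9 places backward in the alphabet (wrapping around).
Doing the same to "oybxxlwehoft": "fpsoocnvyfwk".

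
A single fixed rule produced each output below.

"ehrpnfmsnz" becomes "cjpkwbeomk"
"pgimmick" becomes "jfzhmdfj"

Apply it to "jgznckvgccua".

The pattern: swap the front and back halves of the string, then shift every letter 3 places backward in the alphabet (wrapping around).
Applying both steps to "jgznckvgccua": "vgccuajgznck", then "sdzzrxgdwkzh".

sdzzrxgdwkzh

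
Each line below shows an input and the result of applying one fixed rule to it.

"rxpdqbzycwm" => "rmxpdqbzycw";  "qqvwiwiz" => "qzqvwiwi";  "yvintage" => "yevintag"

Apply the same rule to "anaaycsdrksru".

Looking at the pairs, the operation is to swap the first and last characters, then move the last character to the front.
Applying both steps to "anaaycsdrksru": "unaaycsdrksra", then "aunaaycsdrksr".

aunaaycsdrksr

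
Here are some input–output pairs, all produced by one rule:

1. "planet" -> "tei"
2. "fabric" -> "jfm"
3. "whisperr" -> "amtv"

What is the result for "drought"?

hskx

Looking at the pairs, the operation is to shift every letter 4 places forward in the alphabet (wrapping around), then keep every other character starting from the first (positions 1st, 3rd, 5th, ...).
Applying both steps to "drought": "hvsyklx", then "hskx".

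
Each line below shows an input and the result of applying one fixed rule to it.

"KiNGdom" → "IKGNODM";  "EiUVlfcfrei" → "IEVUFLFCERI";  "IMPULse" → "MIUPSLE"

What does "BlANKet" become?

Looking at the pairs, the operation is to swap each adjacent pair of characters (1↔2, 3↔4, ...), then convert every letter to uppercase.
Working it through for "BlANKet": intermediate "lBNAeKt", final "LBNAEKT".

LBNAEKT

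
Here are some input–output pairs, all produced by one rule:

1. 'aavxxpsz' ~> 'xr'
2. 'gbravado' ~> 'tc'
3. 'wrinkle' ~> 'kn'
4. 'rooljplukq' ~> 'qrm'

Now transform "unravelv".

Each output is the input with this applied: shift every letter 2 places forward in the alphabet (wrapping around), then keep one character in every 3, starting at position 3 (positions 3rd, 6th, 9th, ...).
Working it through for "unravelv": intermediate "wptcxgnx", final "tg".
(Check on "rooljplukq": → "tqqnlrnwms" → "qrm" ✓)

tg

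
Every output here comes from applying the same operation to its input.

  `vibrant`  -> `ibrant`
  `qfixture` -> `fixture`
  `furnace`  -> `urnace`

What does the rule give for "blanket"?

Each output is the input with this applied: delete the first character.
For "blanket" the result is "lanket".

lanket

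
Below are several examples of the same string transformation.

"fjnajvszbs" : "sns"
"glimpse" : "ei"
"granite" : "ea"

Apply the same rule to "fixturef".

fxu

Rule — take characters alternately from the front and the back (1st, last, 2nd, 2nd-last, ...), then keep one character in every 3, starting at position 2 (positions 2nd, 5th, 8th, ...).
Starting from "fixturef": after the first operation, "ffiexrtu"; after the second, "fxu".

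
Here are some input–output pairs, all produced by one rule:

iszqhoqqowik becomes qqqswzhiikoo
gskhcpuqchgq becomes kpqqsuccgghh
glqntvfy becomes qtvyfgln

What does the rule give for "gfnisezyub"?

The pattern: sort the characters into alphabetical order, then swap the front and back halves of the string.
Applying that to "gfnisezyub" gives "nsuyzbefgi".

nsuyzbefgi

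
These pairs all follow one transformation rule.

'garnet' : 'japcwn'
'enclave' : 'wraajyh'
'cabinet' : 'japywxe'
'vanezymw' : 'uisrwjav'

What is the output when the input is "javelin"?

hejfwra

Each output is the input with this applied: move the last 3 characters to the front (rotate right by 3), then shift every letter 4 places backward in the alphabet (wrapping around).
Starting from "javelin": after the first operation, "linjave"; after the second, "hejfwra".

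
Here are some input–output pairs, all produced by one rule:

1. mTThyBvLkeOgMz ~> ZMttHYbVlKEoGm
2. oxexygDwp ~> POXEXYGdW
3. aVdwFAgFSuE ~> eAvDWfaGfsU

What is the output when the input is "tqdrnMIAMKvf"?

In each case the input is transformed by: flip the case of every letter, then move the last character to the front.
Starting from "tqdrnMIAMKvf": after the first operation, "TQDRNmiamkVF"; after the second, "FTQDRNmiamkV".
(Check on "oxexygDwp": → "OXEXYGdWP" → "POXEXYGdW" ✓)

FTQDRNmiamkV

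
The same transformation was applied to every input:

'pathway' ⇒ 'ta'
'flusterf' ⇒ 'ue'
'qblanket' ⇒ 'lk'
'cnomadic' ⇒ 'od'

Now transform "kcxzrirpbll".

Each output is the input with this applied: keep one character in every 3, starting at position 3 (positions 3rd, 6th, 9th, ...).
"kcxzrirpbll" → "xib".

xib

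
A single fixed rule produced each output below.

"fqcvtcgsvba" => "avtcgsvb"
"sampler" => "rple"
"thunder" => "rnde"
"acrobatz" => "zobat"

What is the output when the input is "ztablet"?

In each case the input is transformed by: delete the first 3 characters, then move the last character to the front.
Working it through for "ztablet": intermediate "blet", final "tble".
(Check on "acrobatz": → "obatz" → "zobat" ✓)

tble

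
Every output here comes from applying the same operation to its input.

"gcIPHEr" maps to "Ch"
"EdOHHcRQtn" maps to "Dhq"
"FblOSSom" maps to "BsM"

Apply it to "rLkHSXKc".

Rule — keep one character in every 3, starting at position 2 (positions 2nd, 5th, 8th, ...), then flip the case of every letter.
On "rLkHSXKc": the first step gives "LSc", and the second then gives "lsC".

lsC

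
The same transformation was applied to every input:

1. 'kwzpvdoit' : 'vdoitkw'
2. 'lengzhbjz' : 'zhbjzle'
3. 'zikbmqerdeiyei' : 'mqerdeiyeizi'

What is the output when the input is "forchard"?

In each case the input is transformed by: move the first 2 characters to the end (rotate left by 2), then delete the first 2 characters.
Working it through for "forchard": intermediate "rchardfo", final "hardfo".
(Check on "zikbmqerdeiyei": → "kbmqerdeiyeizi" → "mqerdeiyeizi" ✓)

hardfo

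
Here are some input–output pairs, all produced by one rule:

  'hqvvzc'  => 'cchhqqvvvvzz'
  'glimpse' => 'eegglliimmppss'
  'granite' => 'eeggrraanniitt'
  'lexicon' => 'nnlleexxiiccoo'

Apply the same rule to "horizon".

Rule — double every character, then move the last 2 characters to the front (rotate right by 2).
Applying both steps to "horizon": "hhoorriizzoonn", then "nnhhoorriizzoo".

nnhhoorriizzoo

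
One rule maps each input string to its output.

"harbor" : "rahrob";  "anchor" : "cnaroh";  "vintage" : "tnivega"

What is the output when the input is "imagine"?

gamieni

Each output is the input with this applied: reverse the string, then move the first 3 characters to the end (rotate left by 3).
For "imagine", step one produces "enigami"; step two turns that into "gamieni".
(Check on "harbor": → "robrah" → "rahrob" ✓)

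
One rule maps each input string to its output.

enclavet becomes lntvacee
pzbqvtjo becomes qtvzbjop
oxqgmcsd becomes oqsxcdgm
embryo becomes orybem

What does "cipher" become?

What's happening: sort the characters into alphabetical order, then swap the front and back halves of the string.
For "cipher", step one produces "cehipr"; step two turns that into "iprceh".

iprceh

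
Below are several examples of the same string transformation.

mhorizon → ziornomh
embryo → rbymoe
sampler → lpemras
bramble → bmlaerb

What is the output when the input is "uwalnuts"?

untlsauw

Each output is the input with this applied: move the last 3 characters to the front (rotate right by 3), then take characters alternately from the front and the back (1st, last, 2nd, 2nd-last, ...).
On "uwalnuts": the first step gives "utsuwaln", and the second then gives "untlsauw".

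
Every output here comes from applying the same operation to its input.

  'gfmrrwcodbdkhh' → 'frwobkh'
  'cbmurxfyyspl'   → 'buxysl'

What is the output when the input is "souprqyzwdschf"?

opqzdcf

The transformation: keep every other character starting from the second (positions 2nd, 4th, 6th, ...).
Applying that to "souprqyzwdschf" gives "opqzdcf".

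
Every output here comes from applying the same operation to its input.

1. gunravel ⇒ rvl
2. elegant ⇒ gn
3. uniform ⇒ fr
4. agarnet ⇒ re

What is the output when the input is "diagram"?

ga

The transformation: delete the first 2 characters, then keep every other character starting from the second (positions 2nd, 4th, 6th, ...).
Applying both steps to "diagram": "agram", then "ga".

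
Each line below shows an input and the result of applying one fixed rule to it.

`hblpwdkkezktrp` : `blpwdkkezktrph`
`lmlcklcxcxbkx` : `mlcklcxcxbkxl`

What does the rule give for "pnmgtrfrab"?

The transformation: move the first character to the end.
For "pnmgtrfrab" the result is "nmgtrfrabp".

nmgtrfrabp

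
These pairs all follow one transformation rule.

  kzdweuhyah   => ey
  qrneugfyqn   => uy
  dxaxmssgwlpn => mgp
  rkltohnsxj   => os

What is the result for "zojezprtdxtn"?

Rule — delete the first 3 characters, then keep one character in every 3, starting at position 2 (positions 2nd, 5th, 8th, ...).
For "zojezprtdxtn", step one produces "ezprtdxtn"; step two turns that into "ztt".

ztt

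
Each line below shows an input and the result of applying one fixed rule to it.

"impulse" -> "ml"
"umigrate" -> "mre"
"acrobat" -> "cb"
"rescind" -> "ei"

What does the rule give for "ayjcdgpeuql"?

In each case the input is transformed by: keep one character in every 3, starting at position 2 (positions 2nd, 5th, 8th, ...).
Applying that to "ayjcdgpeuql" gives "ydel".

ydel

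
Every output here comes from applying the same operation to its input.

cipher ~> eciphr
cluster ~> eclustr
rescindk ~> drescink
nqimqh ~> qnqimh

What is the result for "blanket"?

eblankt

The transformation: move the last character to the front, then swap the first and last characters.
"blanket" → "eblankt".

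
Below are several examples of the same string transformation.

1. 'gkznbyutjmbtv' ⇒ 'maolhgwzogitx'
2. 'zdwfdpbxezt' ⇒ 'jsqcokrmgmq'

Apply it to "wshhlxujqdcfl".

uuykhwdqpsyjf

In each case the input is transformed by: shift every letter 13 places forward in the alphabet (wrapping around) — i.e. ROT13, then move the first 2 characters to the end (rotate left by 2).
On "wshhlxujqdcfl" that produces "uuykhwdqpsyjf".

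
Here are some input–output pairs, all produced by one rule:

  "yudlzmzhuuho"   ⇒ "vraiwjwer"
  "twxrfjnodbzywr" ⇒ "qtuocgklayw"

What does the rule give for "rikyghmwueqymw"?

What's happening: shift every letter 3 places backward in the alphabet (wrapping around), then delete the last 3 characters.
On "rikyghmwueqymw": the first step gives "ofhvdejtrbnvjt", and the second then gives "ofhvdejtrbn".
(Check on "twxrfjnodbzywr": → "qtuocgklaywvto" → "qtuocgklayw" ✓)

ofhvdejtrbn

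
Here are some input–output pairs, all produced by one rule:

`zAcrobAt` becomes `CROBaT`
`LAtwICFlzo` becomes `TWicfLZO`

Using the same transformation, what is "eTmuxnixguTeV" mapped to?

What's happening: delete the first 2 characters, then flip the case of every letter.
Applying both steps to "eTmuxnixguTeV": "muxnixguTeV", then "MUXNIXGUtEv".

MUXNIXGUtEv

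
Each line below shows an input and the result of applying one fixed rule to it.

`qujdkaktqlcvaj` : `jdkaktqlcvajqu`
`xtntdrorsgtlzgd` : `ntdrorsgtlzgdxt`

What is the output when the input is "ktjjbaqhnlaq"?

jjbaqhnlaqkt

The pattern: move the first 2 characters to the end (rotate left by 2).
So "ktjjbaqhnlaq" becomes "jjbaqhnlaqkt".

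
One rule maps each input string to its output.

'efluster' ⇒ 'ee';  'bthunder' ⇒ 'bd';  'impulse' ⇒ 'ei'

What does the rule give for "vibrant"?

ab

The transformation: sort the characters into alphabetical order, then keep only the first 2 characters.
"vibrant" → "abinrtv" → "ab".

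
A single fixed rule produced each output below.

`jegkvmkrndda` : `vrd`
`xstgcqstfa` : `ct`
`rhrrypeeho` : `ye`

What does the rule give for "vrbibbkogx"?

In each case the input is transformed by: delete the first 3 characters, then keep one character in every 3, starting at position 2 (positions 2nd, 5th, 8th, ...).
Doing the same to "vrbibbkogx": "bo".

bo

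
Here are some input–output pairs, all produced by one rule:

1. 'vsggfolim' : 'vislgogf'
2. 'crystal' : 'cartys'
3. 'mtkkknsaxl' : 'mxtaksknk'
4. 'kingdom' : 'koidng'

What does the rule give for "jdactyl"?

jydtac

The transformation: delete the last character, then take characters alternately from the front and the back (1st, last, 2nd, 2nd-last, ...).
On "jdactyl": the first step gives "jdacty", and the second then gives "jydtac".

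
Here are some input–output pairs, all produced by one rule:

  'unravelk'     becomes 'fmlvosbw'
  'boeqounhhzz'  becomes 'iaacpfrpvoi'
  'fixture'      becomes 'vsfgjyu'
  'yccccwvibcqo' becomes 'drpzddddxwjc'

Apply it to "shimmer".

nfstijn

Looking at the pairs, the operation is to shift every letter 1 place forward in the alphabet (wrapping around), then move the last 3 characters to the front (rotate right by 3).
Working it through for "shimmer": intermediate "tijnnfs", final "nfstijn".
(Check on "boeqounhhzz": → "cpfrpvoiiaa" → "iaacpfrpvoi" ✓)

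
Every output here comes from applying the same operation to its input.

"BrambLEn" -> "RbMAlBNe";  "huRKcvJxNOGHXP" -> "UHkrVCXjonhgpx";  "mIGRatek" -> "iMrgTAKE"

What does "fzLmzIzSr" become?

ZFMliZsZR

Each output is the input with this applied: flip the case of every letter, then swap each adjacent pair of characters (1↔2, 3↔4, ...).
Starting from "fzLmzIzSr": after the first operation, "FZlMZiZsR"; after the second, "ZFMliZsZR".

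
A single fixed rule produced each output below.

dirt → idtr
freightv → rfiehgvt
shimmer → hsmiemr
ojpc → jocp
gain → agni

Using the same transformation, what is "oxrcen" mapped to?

xocrne

Looking at the pairs, the operation is to swap each adjacent pair of characters (1↔2, 3↔4, ...).
Applying that to "oxrcen" gives "xocrne".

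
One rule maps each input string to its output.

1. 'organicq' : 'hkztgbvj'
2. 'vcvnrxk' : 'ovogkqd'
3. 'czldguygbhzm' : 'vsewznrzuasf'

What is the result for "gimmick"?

zbffbvd

What's happening: shift every letter 7 places backward in the alphabet (wrapping around).
"gimmick" → "zbffbvd".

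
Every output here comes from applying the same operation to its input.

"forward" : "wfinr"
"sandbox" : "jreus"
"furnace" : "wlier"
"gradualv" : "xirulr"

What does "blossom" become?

The pattern: delete the last 2 characters, then shift every letter 9 places backward in the alphabet (wrapping around).
Working it through for "blossom": intermediate "bloss", final "scfjj".

scfjj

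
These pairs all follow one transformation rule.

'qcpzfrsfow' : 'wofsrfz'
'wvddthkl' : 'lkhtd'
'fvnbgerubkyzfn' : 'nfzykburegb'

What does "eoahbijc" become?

What's happening: reverse the string, then delete the last 3 characters.
Starting from "eoahbijc": after the first operation, "cjibhaoe"; after the second, "cjibh".

cjibh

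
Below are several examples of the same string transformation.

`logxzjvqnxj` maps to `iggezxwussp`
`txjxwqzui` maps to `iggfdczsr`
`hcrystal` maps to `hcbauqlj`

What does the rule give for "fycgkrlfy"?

The transformation: sort the characters into reverse alphabetical order, then shift every letter 9 places forward in the alphabet (wrapping around).
"fycgkrlfy" → "yyrlkgffc" → "hhautpool".

hhautpool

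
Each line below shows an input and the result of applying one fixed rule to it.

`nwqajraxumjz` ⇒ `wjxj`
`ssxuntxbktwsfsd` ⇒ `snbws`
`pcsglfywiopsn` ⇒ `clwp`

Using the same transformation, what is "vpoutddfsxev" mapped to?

ptfe

Rule — keep one character in every 3, starting at position 2 (positions 2nd, 5th, 8th, ...).
On "vpoutddfsxev" that produces "ptfe".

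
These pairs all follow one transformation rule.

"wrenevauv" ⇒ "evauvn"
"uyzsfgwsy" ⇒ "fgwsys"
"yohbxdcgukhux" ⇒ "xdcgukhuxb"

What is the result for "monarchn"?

rchna

The pattern: delete the first 3 characters, then move the first character to the end.
For "monarchn", step one produces "archn"; step two turns that into "rchna".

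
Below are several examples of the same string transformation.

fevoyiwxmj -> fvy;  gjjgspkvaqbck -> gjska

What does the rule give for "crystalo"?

cy

The rule is to keep every other character starting from the first (positions 1st, 3rd, 5th, ...), then delete the last 2 characters.
Applying both steps to "crystalo": "cytl", then "cy".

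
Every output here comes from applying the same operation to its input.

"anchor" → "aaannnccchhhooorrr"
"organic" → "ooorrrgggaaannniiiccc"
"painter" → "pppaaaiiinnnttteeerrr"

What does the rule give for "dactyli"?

The pattern: repeat every character 3 times.
On "dactyli" that produces "dddaaaccctttyyyllliii".

dddaaaccctttyyyllliii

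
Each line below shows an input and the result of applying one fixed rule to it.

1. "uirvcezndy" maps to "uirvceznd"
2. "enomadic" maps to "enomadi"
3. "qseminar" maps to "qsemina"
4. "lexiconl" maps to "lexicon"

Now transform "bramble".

brambl

The pattern: delete the last character.
Doing the same to "bramble": "brambl".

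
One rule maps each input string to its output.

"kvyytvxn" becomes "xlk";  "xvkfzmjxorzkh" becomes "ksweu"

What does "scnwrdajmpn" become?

Rule — shift every letter 13 places forward in the alphabet (wrapping around) — i.e. ROT13, then keep one character in every 3, starting at position 1 (positions 1st, 4th, 7th, ...).
On "scnwrdajmpn": the first step gives "fpajeqnwzca", and the second then gives "fjnc".
(Check on "xvkfzmjxorzkh": → "kixsmzwkbemxu" → "ksweu" ✓)

fjnc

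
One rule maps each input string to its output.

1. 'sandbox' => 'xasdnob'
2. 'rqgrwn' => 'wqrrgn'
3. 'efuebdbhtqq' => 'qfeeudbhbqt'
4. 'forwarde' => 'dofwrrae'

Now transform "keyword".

dekwyro

The pattern: swap each adjacent pair of characters (1↔2, 3↔4, ...), then move the last character to the front.
Doing the same to "keyword": "dekwyro".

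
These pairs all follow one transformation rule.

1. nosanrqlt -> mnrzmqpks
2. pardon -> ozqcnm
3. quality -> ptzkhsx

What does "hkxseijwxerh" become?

gjwrdhivwdqg

The transformation: shift every letter 1 place backward in the alphabet (wrapping around).
"hkxseijwxerh" → "gjwrdhivwdqg".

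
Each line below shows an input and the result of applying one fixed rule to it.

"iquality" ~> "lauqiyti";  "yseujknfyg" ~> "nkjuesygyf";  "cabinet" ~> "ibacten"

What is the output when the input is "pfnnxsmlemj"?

lmsxnnfpjme

The pattern: move the last 3 characters to the front (rotate right by 3), then reverse the string.
"pfnnxsmlemj" → "emjpfnnxsml" → "lmsxnnfpjme".
(Check on "cabinet": → "netcabi" → "ibacten" ✓)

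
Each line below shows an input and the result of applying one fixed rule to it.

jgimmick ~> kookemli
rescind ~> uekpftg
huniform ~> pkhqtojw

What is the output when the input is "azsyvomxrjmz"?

The pattern: shift every letter 2 places forward in the alphabet (wrapping around), then move the first 2 characters to the end (rotate left by 2).
For "azsyvomxrjmz", step one produces "cbuaxqoztlob"; step two turns that into "uaxqoztlobcb".

uaxqoztlobcb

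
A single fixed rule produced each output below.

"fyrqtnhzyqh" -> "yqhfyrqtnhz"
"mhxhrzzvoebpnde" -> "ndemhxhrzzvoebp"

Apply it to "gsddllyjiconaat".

The transformation: move the last 3 characters to the front (rotate right by 3).
Doing the same to "gsddllyjiconaat": "aatgsddllyjicon".

aatgsddllyjicon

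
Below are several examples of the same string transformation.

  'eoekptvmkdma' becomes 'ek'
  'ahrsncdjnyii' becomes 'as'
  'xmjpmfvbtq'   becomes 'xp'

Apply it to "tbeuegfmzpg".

tu

Each output is the input with this applied: keep one character in every 3, starting at position 1 (positions 1st, 4th, 7th, ...), then delete the last 2 characters.
Working it through for "tbeuegfmzpg": intermediate "tufp", final "tu".
(Check on "xmjpmfvbtq": → "xpvq" → "xp" ✓)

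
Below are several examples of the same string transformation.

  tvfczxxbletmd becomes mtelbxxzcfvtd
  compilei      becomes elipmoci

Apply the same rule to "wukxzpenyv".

The pattern: move the last character to the front, then reverse the string.
On "wukxzpenyv": the first step gives "vwukxzpeny", and the second then gives "ynepzxkuwv".

ynepzxkuwv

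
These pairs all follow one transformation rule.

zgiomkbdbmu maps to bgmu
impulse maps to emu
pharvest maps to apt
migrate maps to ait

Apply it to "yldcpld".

Rule — sort the characters into alphabetical order, then keep one character in every 3, starting at position 1 (positions 1st, 4th, 7th, ...).
"yldcpld" → "cddllpy" → "cly".

cly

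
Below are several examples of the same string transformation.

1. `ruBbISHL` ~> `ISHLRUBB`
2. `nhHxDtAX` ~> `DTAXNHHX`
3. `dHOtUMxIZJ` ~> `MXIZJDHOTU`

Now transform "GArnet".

The pattern: swap the front and back halves of the string, then convert every letter to uppercase.
For "GArnet" the result is "NETGAR".

NETGAR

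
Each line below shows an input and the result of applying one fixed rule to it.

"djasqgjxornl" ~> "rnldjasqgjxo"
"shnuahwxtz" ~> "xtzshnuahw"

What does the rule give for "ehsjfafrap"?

rapehsjfaf

Rule — move the last 3 characters to the front (rotate right by 3).
So "ehsjfafrap" becomes "rapehsjfaf".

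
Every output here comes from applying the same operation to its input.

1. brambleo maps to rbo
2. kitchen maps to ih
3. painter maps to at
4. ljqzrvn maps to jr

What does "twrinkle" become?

In each case the input is transformed by: keep one character in every 3, starting at position 2 (positions 2nd, 5th, 8th, ...).
Doing the same to "twrinkle": "wne".

wne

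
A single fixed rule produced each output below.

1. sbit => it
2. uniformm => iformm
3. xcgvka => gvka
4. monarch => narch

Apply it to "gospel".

spel

In each case the input is transformed by: delete the first 2 characters.
Applying that to "gospel" gives "spel".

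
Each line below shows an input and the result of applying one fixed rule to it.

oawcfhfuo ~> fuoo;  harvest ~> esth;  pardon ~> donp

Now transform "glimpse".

Looking at the pairs, the operation is to move the first character to the end, then keep only the last 4 characters.
Starting from "glimpse": after the first operation, "limpseg"; after the second, "pseg".

pseg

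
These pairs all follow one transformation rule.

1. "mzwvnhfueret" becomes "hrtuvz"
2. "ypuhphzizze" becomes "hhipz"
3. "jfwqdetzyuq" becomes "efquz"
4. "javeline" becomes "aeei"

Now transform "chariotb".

bhor

Each output is the input with this applied: keep every other character starting from the second (positions 2nd, 4th, 6th, ...), then sort the characters into alphabetical order.
Starting from "chariotb": after the first operation, "hrob"; after the second, "bhor".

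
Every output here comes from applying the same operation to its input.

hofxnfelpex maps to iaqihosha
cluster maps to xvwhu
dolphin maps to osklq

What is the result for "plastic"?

dvwlf

The transformation: delete the first 2 characters, then shift every letter 3 places forward in the alphabet (wrapping around).
On "plastic": the first step gives "astic", and the second then gives "dvwlf".
(Check on "dolphin": → "lphin" → "osklq" ✓)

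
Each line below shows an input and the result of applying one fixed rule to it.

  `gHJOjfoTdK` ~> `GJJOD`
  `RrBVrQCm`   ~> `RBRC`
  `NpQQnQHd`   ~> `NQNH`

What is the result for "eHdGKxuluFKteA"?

EDKUUKE

Each output is the input with this applied: keep every other character starting from the first (positions 1st, 3rd, 5th, ...), then convert every letter to uppercase.
On "eHdGKxuluFKteA" that produces "EDKUUKE".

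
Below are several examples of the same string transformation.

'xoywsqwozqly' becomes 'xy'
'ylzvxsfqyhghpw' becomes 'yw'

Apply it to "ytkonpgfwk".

yk

In each case the input is transformed by: take characters alternately from the front and the back (1st, last, 2nd, 2nd-last, ...), then keep only the first 2 characters.
On "ytkonpgfwk": the first step gives "yktwkfognp", and the second then gives "yk".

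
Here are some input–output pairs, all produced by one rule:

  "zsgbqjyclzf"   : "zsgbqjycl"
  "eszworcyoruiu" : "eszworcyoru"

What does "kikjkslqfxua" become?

Each output is the input with this applied: delete the last 2 characters.
So "kikjkslqfxua" becomes "kikjkslqfx".

kikjkslqfx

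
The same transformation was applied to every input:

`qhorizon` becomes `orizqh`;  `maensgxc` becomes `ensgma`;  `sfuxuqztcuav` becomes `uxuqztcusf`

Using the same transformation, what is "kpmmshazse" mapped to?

Looking at the pairs, the operation is to delete the last 2 characters, then move the first 2 characters to the end (rotate left by 2).
On "kpmmshazse": the first step gives "kpmmshaz", and the second then gives "mmshazkp".

mmshazkp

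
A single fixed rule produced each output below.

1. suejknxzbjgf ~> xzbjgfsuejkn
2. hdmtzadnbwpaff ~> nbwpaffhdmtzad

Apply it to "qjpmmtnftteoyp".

ftteoypqjpmmtn

What's happening: swap the front and back halves of the string.
So "qjpmmtnftteoyp" becomes "ftteoypqjpmmtn".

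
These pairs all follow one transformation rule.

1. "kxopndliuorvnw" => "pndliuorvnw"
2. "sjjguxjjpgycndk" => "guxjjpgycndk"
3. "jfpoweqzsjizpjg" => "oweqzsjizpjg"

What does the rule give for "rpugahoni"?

Each output is the input with this applied: delete the first 3 characters.
On "rpugahoni" that produces "gahoni".

gahoni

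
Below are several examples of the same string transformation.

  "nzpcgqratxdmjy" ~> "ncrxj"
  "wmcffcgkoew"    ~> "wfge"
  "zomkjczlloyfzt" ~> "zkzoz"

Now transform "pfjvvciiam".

The transformation: keep one character in every 3, starting at position 1 (positions 1st, 4th, 7th, ...).
Doing the same to "pfjvvciiam": "pvim".

pvim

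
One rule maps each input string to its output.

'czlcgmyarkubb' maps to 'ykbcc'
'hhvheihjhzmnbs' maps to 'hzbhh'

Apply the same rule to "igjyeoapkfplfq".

affiy

The rule is to keep one character in every 3, starting at position 1 (positions 1st, 4th, 7th, ...), then move the last 3 characters to the front (rotate right by 3).
On "igjyeoapkfplfq" that produces "affiy".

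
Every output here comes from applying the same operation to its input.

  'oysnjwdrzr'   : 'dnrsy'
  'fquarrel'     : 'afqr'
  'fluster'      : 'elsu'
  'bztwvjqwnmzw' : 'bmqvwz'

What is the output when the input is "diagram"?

adir

In each case the input is transformed by: sort the characters into alphabetical order, then keep every other character starting from the first (positions 1st, 3rd, 5th, ...).
"diagram" → "adir".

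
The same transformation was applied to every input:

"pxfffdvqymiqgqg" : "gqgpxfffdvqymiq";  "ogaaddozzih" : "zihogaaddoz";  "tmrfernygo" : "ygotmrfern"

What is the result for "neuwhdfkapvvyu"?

vyuneuwhdfkapv

The rule is to move the last 3 characters to the front (rotate right by 3).
So "neuwhdfkapvvyu" becomes "vyuneuwhdfkapv".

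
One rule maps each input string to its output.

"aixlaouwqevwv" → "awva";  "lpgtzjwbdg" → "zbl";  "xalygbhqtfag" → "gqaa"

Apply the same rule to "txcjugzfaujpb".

ufjt

Looking at the pairs, the operation is to move the first 2 characters to the end (rotate left by 2), then keep one character in every 3, starting at position 3 (positions 3rd, 6th, 9th, ...).
For "txcjugzfaujpb", step one produces "cjugzfaujpbtx"; step two turns that into "ufjt".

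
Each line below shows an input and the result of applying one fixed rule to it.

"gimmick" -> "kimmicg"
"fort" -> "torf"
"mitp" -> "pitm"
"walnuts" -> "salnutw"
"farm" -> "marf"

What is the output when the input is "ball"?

lalb

In each case the input is transformed by: swap the first and last characters.
Doing the same to "ball": "lalb".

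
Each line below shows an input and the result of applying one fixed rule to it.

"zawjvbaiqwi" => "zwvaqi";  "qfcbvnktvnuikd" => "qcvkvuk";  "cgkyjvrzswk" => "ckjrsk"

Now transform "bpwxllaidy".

bwlad

Each output is the input with this applied: keep every other character starting from the first (positions 1st, 3rd, 5th, ...).
For "bpwxllaidy" the result is "bwlad".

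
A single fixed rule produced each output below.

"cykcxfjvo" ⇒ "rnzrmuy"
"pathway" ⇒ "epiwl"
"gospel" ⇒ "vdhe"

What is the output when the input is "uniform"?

jcxud

The rule is to delete the last 2 characters, then shift every letter 11 places backward in the alphabet (wrapping around).
Working it through for "uniform": intermediate "unifo", final "jcxud".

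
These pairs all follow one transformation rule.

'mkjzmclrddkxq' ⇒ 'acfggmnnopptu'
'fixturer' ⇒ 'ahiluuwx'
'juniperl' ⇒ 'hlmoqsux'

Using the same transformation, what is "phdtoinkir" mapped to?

What's happening: shift every letter 3 places forward in the alphabet (wrapping around), then sort the characters into alphabetical order.
For "phdtoinkir", step one produces "skgwrlqnlu"; step two turns that into "gkllnqrsuw".

gkllnqrsuw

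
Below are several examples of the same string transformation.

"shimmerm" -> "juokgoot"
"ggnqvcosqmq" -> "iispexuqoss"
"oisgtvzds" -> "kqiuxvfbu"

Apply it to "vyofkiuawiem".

axhqkmcwkyog

Rule — swap each adjacent pair of characters (1↔2, 3↔4, ...), then shift every letter 2 places forward in the alphabet (wrapping around).
Applying both steps to "vyofkiuawiem": "yvfoikauiwme", then "axhqkmcwkyog".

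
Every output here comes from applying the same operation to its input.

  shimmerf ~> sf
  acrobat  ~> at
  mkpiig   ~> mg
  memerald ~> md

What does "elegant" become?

et

In each case the input is transformed by: take characters alternately from the front and the back (1st, last, 2nd, 2nd-last, ...), then keep only the first 2 characters.
Starting from "elegant": after the first operation, "etlneag"; after the second, "et".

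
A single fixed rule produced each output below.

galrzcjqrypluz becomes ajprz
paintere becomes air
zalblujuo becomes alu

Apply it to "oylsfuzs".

The pattern: sort the characters into alphabetical order, then keep one character in every 3, starting at position 1 (positions 1st, 4th, 7th, ...).
Applying both steps to "oylsfuzs": "flossuyz", then "fsy".

fsy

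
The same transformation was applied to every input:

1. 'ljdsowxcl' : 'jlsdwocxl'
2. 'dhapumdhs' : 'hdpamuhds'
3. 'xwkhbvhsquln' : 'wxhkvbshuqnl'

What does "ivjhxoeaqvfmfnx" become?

vihjoxaevqmfnfx

Each output is the input with this applied: swap each adjacent pair of characters (1↔2, 3↔4, ...).
"ivjhxoeaqvfmfnx" → "vihjoxaevqmfnfx".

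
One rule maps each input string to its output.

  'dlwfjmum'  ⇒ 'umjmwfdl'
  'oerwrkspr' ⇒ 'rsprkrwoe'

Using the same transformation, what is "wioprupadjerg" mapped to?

The transformation: swap each adjacent pair of characters (1↔2, 3↔4, ...), then reverse the string.
Starting from "wioprupadjerg": after the first operation, "iwpourapjdreg"; after the second, "gerdjparuopwi".
(Check on "oerwrkspr": → "eowrkrpsr" → "rsprkrwoe" ✓)

gerdjparuopwi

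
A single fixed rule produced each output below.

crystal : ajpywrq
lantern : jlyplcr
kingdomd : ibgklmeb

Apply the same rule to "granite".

ecprygl

The pattern: shift every letter 2 places backward in the alphabet (wrapping around), then take characters alternately from the front and the back (1st, last, 2nd, 2nd-last, ...).
For "granite", step one produces "epylgrc"; step two turns that into "ecprygl".
(Check on "kingdomd": → "iglebmkb" → "ibgklmeb" ✓)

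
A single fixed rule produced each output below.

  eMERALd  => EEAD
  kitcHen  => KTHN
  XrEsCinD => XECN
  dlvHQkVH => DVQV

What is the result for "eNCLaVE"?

ECAE

Each output is the input with this applied: keep every other character starting from the first (positions 1st, 3rd, 5th, ...), then convert every letter to uppercase.
On "eNCLaVE": the first step gives "eCaE", and the second then gives "ECAE".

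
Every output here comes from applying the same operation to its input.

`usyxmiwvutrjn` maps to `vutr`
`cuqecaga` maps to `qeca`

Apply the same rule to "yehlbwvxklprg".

xklp

The transformation: move the last 2 characters to the front (rotate right by 2), then keep only the last 4 characters.
Starting from "yehlbwvxklprg": after the first operation, "rgyehlbwvxklp"; after the second, "xklp".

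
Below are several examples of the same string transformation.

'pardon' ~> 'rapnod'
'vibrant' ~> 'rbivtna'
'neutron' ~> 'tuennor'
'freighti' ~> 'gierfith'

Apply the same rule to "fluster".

Rule — move the last 3 characters to the front (rotate right by 3), then reverse the string.
Working it through for "fluster": intermediate "terflus", final "sulfret".

sulfret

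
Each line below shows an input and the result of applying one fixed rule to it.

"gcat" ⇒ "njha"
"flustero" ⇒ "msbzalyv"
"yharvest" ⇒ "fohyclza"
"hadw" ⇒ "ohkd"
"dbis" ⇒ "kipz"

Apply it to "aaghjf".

The transformation: shift every letter 7 places forward in the alphabet (wrapping around).
For "aaghjf" the result is "hhnoqm".

hhnoqm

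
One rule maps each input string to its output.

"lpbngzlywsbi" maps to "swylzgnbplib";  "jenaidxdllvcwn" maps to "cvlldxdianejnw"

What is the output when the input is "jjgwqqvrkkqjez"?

Each output is the input with this applied: reverse the string, then move the first 2 characters to the end (rotate left by 2).
Working it through for "jjgwqqvrkkqjez": intermediate "zejqkkrvqqwgjj", final "jqkkrvqqwgjjze".
(Check on "jenaidxdllvcwn": → "nwcvlldxdianej" → "cvlldxdianejnw" ✓)

jqkkrvqqwgjjze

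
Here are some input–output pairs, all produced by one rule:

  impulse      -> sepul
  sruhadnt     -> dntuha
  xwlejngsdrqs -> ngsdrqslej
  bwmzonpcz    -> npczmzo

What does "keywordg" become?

rdgywo

What's happening: delete the first 2 characters, then move the first 3 characters to the end (rotate left by 3).
Applying both steps to "keywordg": "ywordg", then "rdgywo".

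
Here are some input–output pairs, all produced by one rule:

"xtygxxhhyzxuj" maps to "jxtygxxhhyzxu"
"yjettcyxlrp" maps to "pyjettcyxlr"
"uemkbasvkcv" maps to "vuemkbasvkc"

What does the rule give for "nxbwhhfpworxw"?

In each case the input is transformed by: move the last character to the front.
Applying that to "nxbwhhfpworxw" gives "wnxbwhhfpworx".

wnxbwhhfpworx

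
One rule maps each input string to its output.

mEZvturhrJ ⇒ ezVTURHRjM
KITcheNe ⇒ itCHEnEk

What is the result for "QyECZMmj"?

YeczmMJq

What's happening: move the first character to the end, then flip the case of every letter.
For "QyECZMmj", step one produces "yECZMmjQ"; step two turns that into "YeczmMJq".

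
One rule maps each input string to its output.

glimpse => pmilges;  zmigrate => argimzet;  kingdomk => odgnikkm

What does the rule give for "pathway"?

What's happening: move the last 2 characters to the front (rotate right by 2), then reverse the string.
"pathway" → "aypathw" → "whtapya".

whtapya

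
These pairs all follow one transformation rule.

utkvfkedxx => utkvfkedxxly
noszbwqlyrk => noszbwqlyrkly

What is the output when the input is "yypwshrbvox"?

yypwshrbvoxly

Each output is the input with this applied: append "ly".
Doing the same to "yypwshrbvox": "yypwshrbvoxly".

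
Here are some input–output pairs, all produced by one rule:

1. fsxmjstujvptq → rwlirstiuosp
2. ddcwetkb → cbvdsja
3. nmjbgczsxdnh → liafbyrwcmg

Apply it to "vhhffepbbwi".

Looking at the pairs, the operation is to delete the first character, then shift every letter 1 place backward in the alphabet (wrapping around).
For "vhhffepbbwi", step one produces "hhffepbbwi"; step two turns that into "ggeedoaavh".

ggeedoaavh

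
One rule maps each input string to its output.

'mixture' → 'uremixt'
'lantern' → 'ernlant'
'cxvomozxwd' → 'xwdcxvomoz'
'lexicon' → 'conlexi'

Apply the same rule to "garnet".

In each case the input is transformed by: move the last 3 characters to the front (rotate right by 3).
"garnet" → "netgar".

netgar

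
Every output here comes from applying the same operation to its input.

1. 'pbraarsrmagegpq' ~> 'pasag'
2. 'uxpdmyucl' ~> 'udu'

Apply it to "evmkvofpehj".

ekfh

The rule is to keep one character in every 3, starting at position 1 (positions 1st, 4th, 7th, ...).
On "evmkvofpehj" that produces "ekfh".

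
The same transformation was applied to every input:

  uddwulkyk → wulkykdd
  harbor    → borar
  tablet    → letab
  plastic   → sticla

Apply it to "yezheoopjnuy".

heoopjnuyez

Looking at the pairs, the operation is to delete the first character, then move the first 2 characters to the end (rotate left by 2).
"yezheoopjnuy" → "ezheoopjnuy" → "heoopjnuyez".
(Check on "uddwulkyk": → "ddwulkyk" → "wulkykdd" ✓)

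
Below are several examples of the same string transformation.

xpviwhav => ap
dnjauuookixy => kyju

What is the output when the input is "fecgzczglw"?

The rule is to swap the front and back halves of the string, then keep one character in every 3, starting at position 3 (positions 3rd, 6th, 9th, ...).
Applying that to "fecgzczglw" gives "gfg".

gfg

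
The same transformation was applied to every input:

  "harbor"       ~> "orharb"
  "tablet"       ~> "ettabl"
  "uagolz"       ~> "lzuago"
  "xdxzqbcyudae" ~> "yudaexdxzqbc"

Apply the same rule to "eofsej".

Each output is the input with this applied: move the first character to the end, then swap the front and back halves of the string.
"eofsej" → "ofseje" → "ejeofs".

ejeofs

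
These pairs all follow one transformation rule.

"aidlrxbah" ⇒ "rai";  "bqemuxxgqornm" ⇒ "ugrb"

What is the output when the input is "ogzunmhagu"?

The pattern: move the first 3 characters to the end (rotate left by 3), then keep one character in every 3, starting at position 2 (positions 2nd, 5th, 8th, ...).
"ogzunmhagu" → "unmhaguogz" → "nao".

nao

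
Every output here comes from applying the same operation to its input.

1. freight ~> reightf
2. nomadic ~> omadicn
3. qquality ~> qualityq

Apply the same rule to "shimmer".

himmers

Each output is the input with this applied: move the first character to the end.
For "shimmer" the result is "himmers".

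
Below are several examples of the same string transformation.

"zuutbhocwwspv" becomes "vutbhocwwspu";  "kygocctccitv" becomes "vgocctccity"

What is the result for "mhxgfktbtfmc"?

Rule — delete the first character, then swap the first and last characters.
Doing the same to "mhxgfktbtfmc": "cxgfktbtfmh".

cxgfktbtfmh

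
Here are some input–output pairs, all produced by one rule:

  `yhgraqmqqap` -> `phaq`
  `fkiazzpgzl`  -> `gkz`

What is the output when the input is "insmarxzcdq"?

qnaz

The rule is to keep one character in every 3, starting at position 2 (positions 2nd, 5th, 8th, ...), then move the last character to the front.
"insmarxzcdq" → "nazq" → "qnaz".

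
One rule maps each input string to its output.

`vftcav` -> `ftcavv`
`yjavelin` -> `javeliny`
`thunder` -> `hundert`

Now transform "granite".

raniteg

Each output is the input with this applied: move the first character to the end.
"granite" → "raniteg".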